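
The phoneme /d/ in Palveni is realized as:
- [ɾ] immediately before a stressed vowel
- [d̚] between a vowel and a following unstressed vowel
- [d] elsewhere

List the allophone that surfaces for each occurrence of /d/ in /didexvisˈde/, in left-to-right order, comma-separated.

[d], [d̚], [ɾ]

Occurrence 1 (position 1): no conditioning environment matches → elsewhere allophone [d].
Occurrence 2 (position 3): between a vowel and a following unstressed vowel → [d̚].
Occurrence 3 (position 9): immediately before a stressed vowel → [ɾ].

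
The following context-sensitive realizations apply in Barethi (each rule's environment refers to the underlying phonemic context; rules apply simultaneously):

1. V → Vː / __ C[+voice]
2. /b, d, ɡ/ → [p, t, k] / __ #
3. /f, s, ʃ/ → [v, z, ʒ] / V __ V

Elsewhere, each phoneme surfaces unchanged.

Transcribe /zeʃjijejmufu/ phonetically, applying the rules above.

[zeʃjiːjeːjmuvu]

/z/ (word-initial) is unaffected → [z].
/e/ (between /z/ and /ʃ/): rule 1 targets it, but not before a voiced consonant → unchanged [e].
/ʃ/ (between /e/ and /j/) is in the target of rule 3 but the environment (between two vowels) is not met → [ʃ].
/j/ (between /ʃ/ and /i/) is unaffected → [j].
/i/ — between /j/ and /j/, before a voiced consonant — surfaces as [iː] (rule 1).
/j/ stays [j].
/e/ meets the environment for rule 1 (before a voiced consonant) → [eː].
/j/ (between /e/ and /m/) is unaffected → [j].
/m/ (between /j/ and /u/) is unaffected → [m].
/u/ (between /m/ and /f/) fails the environment for rule 1, so it stays [u].
Rule 3 applies to /f/ (between /u/ and /u/: between two vowels) → [v].
/u/ — word-final; rule 1 does not apply here → [u].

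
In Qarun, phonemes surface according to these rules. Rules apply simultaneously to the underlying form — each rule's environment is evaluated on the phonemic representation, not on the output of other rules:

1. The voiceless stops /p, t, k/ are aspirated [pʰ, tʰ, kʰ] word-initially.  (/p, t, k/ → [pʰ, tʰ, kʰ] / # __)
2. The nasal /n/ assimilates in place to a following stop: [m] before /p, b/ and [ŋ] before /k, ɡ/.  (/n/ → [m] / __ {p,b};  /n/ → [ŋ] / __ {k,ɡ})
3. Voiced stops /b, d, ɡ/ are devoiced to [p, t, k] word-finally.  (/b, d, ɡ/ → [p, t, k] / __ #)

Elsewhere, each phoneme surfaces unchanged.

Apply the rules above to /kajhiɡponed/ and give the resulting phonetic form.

[kʰajhiɡponet]

/k/ — word-initial, word-initially — surfaces as [kʰ] (rule 1).
/a/ (between /k/ and /j/) is unaffected → [a].
/j/ (between /a/ and /h/): no rule targets it → [j].
/h/ stays [h].
/i/ (between /h/ and /ɡ/): no rule targets it → [i].
/ɡ/ (between /i/ and /p/): rule 3 targets it, but not word-finally → unchanged [ɡ].
/p/ (between /ɡ/ and /o/) is in the target of rule 1 but the environment (word-initially) is not met → [p].
/o/ — not in any rule's target class → [o].
/n/ (between /o/ and /e/): rule 2 targets it, but not before a labial or velar stop → unchanged [n].
/e/ stays [e].
/d/ — word-final, word-finally — surfaces as [t] (rule 3).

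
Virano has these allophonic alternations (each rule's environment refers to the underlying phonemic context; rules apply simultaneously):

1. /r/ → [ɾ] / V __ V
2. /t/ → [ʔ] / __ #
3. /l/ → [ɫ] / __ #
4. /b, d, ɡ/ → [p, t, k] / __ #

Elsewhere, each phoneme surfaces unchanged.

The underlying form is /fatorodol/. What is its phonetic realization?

[fatoɾodoɫ]

/f/ (word-initial) is unaffected → [f].
/a/ stays [a].
/t/ — between /a/ and /o/; rule 2 does not apply here → [t].
/o/ — not in any rule's target class → [o].
/r/ meets the environment for rule 1 (between two vowels) → [ɾ].
/o/ — not in any rule's target class → [o].
/d/ (between /o/ and /o/): rule 4 targets it, but not word-finally → unchanged [d].
/o/ — not in any rule's target class → [o].
/l/ meets the environment for rule 3 (word-finally) → [ɫ].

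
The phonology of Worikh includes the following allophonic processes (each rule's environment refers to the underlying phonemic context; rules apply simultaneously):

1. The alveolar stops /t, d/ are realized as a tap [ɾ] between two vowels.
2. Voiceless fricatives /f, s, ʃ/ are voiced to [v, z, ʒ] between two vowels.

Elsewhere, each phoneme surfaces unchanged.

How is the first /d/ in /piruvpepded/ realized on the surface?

/d/ (between /p/ and /e/) is in the target of rule 1 but the environment (between two vowels) is not met → [d].

[d]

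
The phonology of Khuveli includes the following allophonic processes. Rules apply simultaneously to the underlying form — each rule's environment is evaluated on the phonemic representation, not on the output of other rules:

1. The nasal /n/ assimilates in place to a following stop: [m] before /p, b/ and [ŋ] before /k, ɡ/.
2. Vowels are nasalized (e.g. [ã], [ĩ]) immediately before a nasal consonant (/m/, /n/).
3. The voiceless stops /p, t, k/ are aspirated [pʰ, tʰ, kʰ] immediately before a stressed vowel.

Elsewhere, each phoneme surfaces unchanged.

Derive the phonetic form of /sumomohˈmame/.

/s/ — not in any rule's target class → [s].
/u/ meets the environment for rule 2 (before a nasal consonant) → [ũ].
/m/ — not in any rule's target class → [m].
/o/ (between /m/ and /m/) occurs before a nasal consonant → [õ] by rule 2.
/m/ stays [m].
/o/ — between /m/ and /h/; rule 2 does not apply here → [o].
/h/ (between /o/ and /m/) is unaffected → [h].
/m/ (between /h/ and /a/): no rule targets it → [m].
/a/ — between /m/ and /m/, before a nasal consonant — surfaces as [ã] (rule 2).
/m/ stays [m].
/e/ (word-final) fails the environment for rule 2, so it stays [e].

[sũmõmohˈmãme]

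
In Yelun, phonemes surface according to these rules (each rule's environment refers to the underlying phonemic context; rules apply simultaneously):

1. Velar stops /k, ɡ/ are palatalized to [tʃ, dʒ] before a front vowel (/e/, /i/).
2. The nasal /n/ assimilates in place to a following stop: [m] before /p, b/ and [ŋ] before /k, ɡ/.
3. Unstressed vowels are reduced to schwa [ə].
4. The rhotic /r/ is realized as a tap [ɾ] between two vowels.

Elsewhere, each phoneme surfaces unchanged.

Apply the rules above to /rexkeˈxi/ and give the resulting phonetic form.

/r/ — word-initial; rule 4 does not apply here → [r].
/e/ (between /r/ and /x/): in an unstressed syllable, so rule 3 applies → [ə].
/x/ (between /e/ and /k/) is unaffected → [x].
/k/ — between /x/ and /e/, before a front vowel — surfaces as [tʃ] (rule 1).
/e/ (between /k/ and /x/): in an unstressed syllable, so rule 3 applies → [ə].
/x/ (between /e/ and /i/) is unaffected → [x].
/i/ — word-final; rule 3 does not apply here → [i].

[rəxtʃəˈxi]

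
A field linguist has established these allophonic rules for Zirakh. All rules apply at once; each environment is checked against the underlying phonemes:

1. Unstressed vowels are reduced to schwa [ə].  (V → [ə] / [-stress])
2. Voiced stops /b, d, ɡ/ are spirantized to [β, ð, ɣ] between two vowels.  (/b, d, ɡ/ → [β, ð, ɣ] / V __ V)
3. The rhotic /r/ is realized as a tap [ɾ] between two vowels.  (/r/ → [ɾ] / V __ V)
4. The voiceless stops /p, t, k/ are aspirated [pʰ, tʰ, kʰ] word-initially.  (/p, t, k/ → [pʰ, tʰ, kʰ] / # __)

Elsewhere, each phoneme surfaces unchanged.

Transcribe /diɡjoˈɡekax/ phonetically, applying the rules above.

[dəɡjəˈɣekəx]

/d/ (word-initial) is in the target of rule 2 but the environment (between two vowels) is not met → [d].
/i/ — between /d/ and /ɡ/, in an unstressed syllable — surfaces as [ə] (rule 1).
/ɡ/ — between /i/ and /j/; rule 2 does not apply here → [ɡ].
Rule 1 applies to /o/ (between /j/ and /ɡ/: in an unstressed syllable) → [ə].
/ɡ/ meets the environment for rule 2 (between two vowels) → [ɣ].
/e/ (between /ɡ/ and /k/) is in the target of rule 1 but the environment (in an unstressed syllable) is not met → [e].
/k/ (between /e/ and /a/): rule 4 targets it, but not word-initially → unchanged [k].
/a/ (between /k/ and /x/): in an unstressed syllable, so rule 1 applies → [ə].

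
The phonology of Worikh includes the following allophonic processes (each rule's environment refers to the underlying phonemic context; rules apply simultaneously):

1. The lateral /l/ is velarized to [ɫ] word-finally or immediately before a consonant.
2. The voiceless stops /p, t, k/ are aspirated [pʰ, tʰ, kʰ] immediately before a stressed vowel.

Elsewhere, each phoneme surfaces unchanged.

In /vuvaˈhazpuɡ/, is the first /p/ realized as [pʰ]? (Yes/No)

No

/p/ — between /z/ and /u/; rule 2 does not apply here → [p].
The actual realization is [p], not [pʰ].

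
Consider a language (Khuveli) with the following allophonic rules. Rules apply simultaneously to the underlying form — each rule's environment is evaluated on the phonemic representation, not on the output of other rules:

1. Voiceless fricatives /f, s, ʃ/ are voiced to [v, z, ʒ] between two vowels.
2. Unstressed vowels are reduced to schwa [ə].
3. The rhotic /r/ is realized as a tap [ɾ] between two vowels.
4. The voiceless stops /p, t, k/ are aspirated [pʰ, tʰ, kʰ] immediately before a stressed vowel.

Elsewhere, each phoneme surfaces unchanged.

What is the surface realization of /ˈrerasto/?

/r/ (word-initial) fails the environment for rule 3, so it stays [r].
/e/ (between /r/ and /r/) fails the environment for rule 2, so it stays [e].
/r/ (between /e/ and /a/) occurs between two vowels → [ɾ] by rule 3.
/a/ meets the environment for rule 2 (in an unstressed syllable) → [ə].
/s/ (between /a/ and /t/) is in the target of rule 1 but the environment (between two vowels) is not met → [s].
/t/ (between /s/ and /o/) is in the target of rule 4 but the environment (immediately before a stressed vowel) is not met → [t].
/o/ (word-final): in an unstressed syllable, so rule 2 applies → [ə].

[ˈreɾəstə]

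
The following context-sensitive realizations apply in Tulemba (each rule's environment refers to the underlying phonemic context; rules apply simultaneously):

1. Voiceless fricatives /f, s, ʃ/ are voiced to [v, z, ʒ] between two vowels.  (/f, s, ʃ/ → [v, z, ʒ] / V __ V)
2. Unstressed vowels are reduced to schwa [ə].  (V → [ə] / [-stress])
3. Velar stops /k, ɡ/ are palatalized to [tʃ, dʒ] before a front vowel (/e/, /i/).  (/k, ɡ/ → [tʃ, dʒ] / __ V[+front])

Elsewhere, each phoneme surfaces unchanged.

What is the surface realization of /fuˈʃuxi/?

/f/ — word-initial; rule 1 does not apply here → [f].
/u/ (between /f/ and /ʃ/): in an unstressed syllable, so rule 2 applies → [ə].
/ʃ/ meets the environment for rule 1 (between two vowels) → [ʒ].
/u/ (between /ʃ/ and /x/) fails the environment for rule 2, so it stays [u].
/i/ — word-final, in an unstressed syllable — surfaces as [ə] (rule 2).

[fəˈʒuxə]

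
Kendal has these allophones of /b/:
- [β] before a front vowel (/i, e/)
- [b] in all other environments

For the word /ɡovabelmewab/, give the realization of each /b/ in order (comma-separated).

Occurrence 1 (position 5): before a front vowel (/i, e/) → [β].
Occurrence 2 (position 12): no conditioning environment matches → elsewhere allophone [b].

[β], [b]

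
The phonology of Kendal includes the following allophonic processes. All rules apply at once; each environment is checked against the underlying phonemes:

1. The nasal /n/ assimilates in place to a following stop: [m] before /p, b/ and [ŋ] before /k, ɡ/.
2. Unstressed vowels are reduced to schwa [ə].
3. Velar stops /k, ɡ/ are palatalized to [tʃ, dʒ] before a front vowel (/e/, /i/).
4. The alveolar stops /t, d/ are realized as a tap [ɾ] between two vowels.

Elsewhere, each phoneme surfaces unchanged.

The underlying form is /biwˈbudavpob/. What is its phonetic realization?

[bəwˈbuɾəvpəb]

/i/ (between /b/ and /w/) occurs in an unstressed syllable → [ə] by rule 2.
/u/ (between /b/ and /d/): rule 2 targets it, but not in an unstressed syllable → unchanged [u].
/d/ meets the environment for rule 4 (between two vowels) → [ɾ].
/a/ (between /d/ and /v/) occurs in an unstressed syllable → [ə] by rule 2.
/o/ (between /p/ and /b/) occurs in an unstressed syllable → [ə] by rule 2.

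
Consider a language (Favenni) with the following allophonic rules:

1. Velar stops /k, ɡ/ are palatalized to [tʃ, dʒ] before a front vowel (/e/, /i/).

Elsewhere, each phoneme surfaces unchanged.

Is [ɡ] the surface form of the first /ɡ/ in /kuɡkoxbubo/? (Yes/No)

Yes

/ɡ/ (between /u/ and /k/) fails the environment for rule 1, so it stays [ɡ].
The actual realization is [ɡ], which matches [ɡ].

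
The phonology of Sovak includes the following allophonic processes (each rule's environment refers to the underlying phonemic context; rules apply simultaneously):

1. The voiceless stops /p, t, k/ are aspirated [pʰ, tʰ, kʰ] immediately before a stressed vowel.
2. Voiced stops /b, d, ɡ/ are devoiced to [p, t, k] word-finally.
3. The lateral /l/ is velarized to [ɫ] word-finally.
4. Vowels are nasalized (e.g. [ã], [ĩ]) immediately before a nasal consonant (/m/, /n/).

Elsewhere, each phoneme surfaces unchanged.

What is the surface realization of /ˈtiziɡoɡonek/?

/t/ meets the environment for rule 1 (immediately before a stressed vowel) → [tʰ].
/i/ (between /t/ and /z/): rule 4 targets it, but not before a nasal consonant → unchanged [i].
/i/ (between /z/ and /ɡ/): rule 4 targets it, but not before a nasal consonant → unchanged [i].
/ɡ/ — between /i/ and /o/; rule 2 does not apply here → [ɡ].
/o/ (between /ɡ/ and /ɡ/) fails the environment for rule 4, so it stays [o].
/ɡ/ (between /o/ and /o/): rule 2 targets it, but not word-finally → unchanged [ɡ].
/o/ (between /ɡ/ and /n/) occurs before a nasal consonant → [õ] by rule 4.
/e/ (between /n/ and /k/) is in the target of rule 4 but the environment (before a nasal consonant) is not met → [e].
/k/ (word-final) is in the target of rule 1 but the environment (immediately before a stressed vowel) is not met → [k].

[ˈtʰiziɡoɡõnek]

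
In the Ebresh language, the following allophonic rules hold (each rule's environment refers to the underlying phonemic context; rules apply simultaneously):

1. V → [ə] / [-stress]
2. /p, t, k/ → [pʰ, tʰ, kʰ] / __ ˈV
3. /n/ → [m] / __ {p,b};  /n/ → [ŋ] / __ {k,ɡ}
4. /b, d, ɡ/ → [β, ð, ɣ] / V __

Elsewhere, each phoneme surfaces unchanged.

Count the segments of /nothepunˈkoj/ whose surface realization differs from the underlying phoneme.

Segments that undergo a rule: /o/ → [ə] (rule 1); /e/ → [ə] (rule 1); /u/ → [ə] (rule 1); /n/ → [ŋ] (rule 3); /k/ → [kʰ] (rule 2).
All other segments surface unchanged.

5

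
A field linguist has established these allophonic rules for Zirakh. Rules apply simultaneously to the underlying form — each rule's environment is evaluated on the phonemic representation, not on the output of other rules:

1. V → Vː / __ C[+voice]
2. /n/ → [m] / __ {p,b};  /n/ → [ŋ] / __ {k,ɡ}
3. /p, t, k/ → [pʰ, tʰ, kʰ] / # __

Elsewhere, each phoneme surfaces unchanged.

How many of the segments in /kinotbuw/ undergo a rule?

3

Segments that undergo a rule: /k/ → [kʰ] (rule 3); /i/ → [iː] (rule 1); /u/ → [uː] (rule 1).
All other segments surface unchanged.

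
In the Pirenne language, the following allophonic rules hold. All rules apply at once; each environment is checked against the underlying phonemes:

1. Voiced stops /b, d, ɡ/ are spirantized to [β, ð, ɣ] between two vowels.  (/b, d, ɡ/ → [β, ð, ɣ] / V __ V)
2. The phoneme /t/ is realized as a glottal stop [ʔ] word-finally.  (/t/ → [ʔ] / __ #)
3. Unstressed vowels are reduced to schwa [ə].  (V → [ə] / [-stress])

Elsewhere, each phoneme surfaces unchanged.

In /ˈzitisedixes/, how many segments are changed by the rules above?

Segments that undergo a rule: /i/ → [ə] (rule 3); /e/ → [ə] (rule 3); /d/ → [ð] (rule 1); /i/ → [ə] (rule 3); /e/ → [ə] (rule 3).
All other segments surface unchanged.

5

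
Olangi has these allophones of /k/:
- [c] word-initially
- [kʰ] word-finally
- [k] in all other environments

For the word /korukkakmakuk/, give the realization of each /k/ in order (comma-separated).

[c], [k], [k], [k], [k], [kʰ]

Occurrence 1 (position 1): word-initially → [c].
Occurrence 2 (position 5): no conditioning environment matches → elsewhere allophone [k].
Occurrence 3 (position 6): no conditioning environment matches → elsewhere allophone [k].
Occurrence 4 (position 8): no conditioning environment matches → elsewhere allophone [k].
Occurrence 5 (position 11): no conditioning environment matches → elsewhere allophone [k].
Occurrence 6 (position 13): word-finally → [kʰ].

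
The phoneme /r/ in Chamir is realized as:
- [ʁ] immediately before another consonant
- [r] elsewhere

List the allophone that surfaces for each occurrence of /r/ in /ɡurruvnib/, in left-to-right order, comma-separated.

[ʁ], [r]

Occurrence 1 (position 3): immediately before another consonant → [ʁ].
Occurrence 2 (position 4): no conditioning environment matches → elsewhere allophone [r].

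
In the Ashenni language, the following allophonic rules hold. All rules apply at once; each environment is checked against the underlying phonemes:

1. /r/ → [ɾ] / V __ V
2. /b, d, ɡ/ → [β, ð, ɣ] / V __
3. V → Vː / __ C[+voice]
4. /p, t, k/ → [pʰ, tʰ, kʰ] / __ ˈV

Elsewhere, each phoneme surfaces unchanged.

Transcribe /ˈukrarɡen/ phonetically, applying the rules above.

/u/ (word-initial) fails the environment for rule 3, so it stays [u].
/k/ — between /u/ and /r/; rule 4 does not apply here → [k].
/r/ (between /k/ and /a/) is in the target of rule 1 but the environment (between two vowels) is not met → [r].
/a/ meets the environment for rule 3 (before a voiced consonant) → [aː].
/r/ (between /a/ and /ɡ/) is in the target of rule 1 but the environment (between two vowels) is not met → [r].
/ɡ/ (between /r/ and /e/) is in the target of rule 2 but the environment (immediately after a vowel) is not met → [ɡ].
/e/ meets the environment for rule 3 (before a voiced consonant) → [eː].
/n/ (word-final): no rule targets it → [n].

[ˈukraːrɡeːn]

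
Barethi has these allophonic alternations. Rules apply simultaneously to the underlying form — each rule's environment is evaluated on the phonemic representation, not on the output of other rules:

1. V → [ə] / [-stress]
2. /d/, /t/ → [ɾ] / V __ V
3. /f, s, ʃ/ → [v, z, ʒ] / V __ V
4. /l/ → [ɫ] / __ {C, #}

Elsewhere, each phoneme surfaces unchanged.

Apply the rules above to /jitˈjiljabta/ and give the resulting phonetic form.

[jətˈjiɫjəbtə]

/j/ (word-initial) is unaffected → [j].
/i/ — between /j/ and /t/, in an unstressed syllable — surfaces as [ə] (rule 1).
/t/ (between /i/ and /j/) fails the environment for rule 2, so it stays [t].
/j/ (between /t/ and /i/) is unaffected → [j].
/i/ (between /j/ and /l/) is in the target of rule 1 but the environment (in an unstressed syllable) is not met → [i].
/l/ (between /i/ and /j/) occurs word-finally or immediately before a consonant → [ɫ] by rule 4.
/j/ stays [j].
Rule 1 applies to /a/ (between /j/ and /b/: in an unstressed syllable) → [ə].
/b/ (between /a/ and /t/) is unaffected → [b].
/t/ (between /b/ and /a/) fails the environment for rule 2, so it stays [t].
/a/ (word-final) occurs in an unstressed syllable → [ə] by rule 1.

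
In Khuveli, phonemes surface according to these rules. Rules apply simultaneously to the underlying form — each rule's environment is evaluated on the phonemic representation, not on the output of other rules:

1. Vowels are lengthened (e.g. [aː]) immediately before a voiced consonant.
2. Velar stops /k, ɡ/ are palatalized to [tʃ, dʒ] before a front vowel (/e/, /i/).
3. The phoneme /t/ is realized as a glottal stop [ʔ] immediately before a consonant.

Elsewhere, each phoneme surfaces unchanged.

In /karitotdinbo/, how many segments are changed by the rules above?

3

Segments that undergo a rule: /a/ → [aː] (rule 1); /t/ → [ʔ] (rule 3); /i/ → [iː] (rule 1).
All other segments surface unchanged.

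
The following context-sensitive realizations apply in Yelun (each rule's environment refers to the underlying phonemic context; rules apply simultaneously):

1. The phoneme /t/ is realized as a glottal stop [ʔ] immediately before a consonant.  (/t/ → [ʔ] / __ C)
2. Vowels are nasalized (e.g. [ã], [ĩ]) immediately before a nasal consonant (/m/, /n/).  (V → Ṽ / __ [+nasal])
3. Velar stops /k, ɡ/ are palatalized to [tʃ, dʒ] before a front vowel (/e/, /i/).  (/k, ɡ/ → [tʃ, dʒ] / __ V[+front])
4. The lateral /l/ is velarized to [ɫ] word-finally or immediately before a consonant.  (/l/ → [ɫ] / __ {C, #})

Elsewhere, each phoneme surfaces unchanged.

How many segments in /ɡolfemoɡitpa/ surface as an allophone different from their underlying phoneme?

4

Segments that undergo a rule: /l/ → [ɫ] (rule 4); /e/ → [ẽ] (rule 2); /ɡ/ → [dʒ] (rule 3); /t/ → [ʔ] (rule 1).
All other segments surface unchanged.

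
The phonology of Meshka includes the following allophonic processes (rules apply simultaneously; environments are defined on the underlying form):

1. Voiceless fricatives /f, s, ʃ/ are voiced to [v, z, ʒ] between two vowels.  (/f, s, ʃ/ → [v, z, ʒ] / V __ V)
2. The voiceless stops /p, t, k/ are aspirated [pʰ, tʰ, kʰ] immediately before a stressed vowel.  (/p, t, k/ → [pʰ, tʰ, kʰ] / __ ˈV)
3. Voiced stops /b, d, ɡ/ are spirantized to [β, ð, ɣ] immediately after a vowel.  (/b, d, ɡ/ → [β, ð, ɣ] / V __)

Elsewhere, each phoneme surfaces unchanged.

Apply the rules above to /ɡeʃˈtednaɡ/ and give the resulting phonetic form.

/ɡ/ (word-initial) fails the environment for rule 3, so it stays [ɡ].
/e/ (between /ɡ/ and /ʃ/) is unaffected → [e].
/ʃ/ (between /e/ and /t/) is in the target of rule 1 but the environment (between two vowels) is not met → [ʃ].
/t/ meets the environment for rule 2 (immediately before a stressed vowel) → [tʰ].
/e/ (between /t/ and /d/) is unaffected → [e].
/d/ (between /e/ and /n/): immediately after a vowel, so rule 3 applies → [ð].
/n/ (between /d/ and /a/) is unaffected → [n].
/a/ (between /n/ and /ɡ/) is unaffected → [a].
/ɡ/ (word-final): immediately after a vowel, so rule 3 applies → [ɣ].

[ɡeʃˈtʰeðnaɣ]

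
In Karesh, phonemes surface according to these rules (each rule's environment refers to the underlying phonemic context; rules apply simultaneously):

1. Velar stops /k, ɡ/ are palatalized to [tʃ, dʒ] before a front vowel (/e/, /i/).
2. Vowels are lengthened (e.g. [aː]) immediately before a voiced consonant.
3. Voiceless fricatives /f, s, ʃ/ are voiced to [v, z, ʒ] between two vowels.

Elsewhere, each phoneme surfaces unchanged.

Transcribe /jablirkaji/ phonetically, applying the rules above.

[jaːbliːrkaːji]

/j/ (word-initial) is unaffected → [j].
/a/ (between /j/ and /b/) occurs before a voiced consonant → [aː] by rule 2.
/b/ stays [b].
/l/ (between /b/ and /i/) is unaffected → [l].
/i/ (between /l/ and /r/): before a voiced consonant, so rule 2 applies → [iː].
/r/ stays [r].
/k/ — between /r/ and /a/; rule 1 does not apply here → [k].
/a/ (between /k/ and /j/): before a voiced consonant, so rule 2 applies → [aː].
/j/ stays [j].
/i/ (word-final) fails the environment for rule 2, so it stays [i].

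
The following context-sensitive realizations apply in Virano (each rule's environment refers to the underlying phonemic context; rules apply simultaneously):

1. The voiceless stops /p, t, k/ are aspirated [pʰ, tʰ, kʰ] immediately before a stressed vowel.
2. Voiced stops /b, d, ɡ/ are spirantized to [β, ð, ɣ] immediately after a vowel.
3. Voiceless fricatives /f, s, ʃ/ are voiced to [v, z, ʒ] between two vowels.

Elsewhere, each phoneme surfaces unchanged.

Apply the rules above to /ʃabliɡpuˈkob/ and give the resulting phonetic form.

[ʃaβliɣpuˈkʰoβ]

/ʃ/ (word-initial) fails the environment for rule 3, so it stays [ʃ].
/a/ — not in any rule's target class → [a].
/b/ (between /a/ and /l/) occurs immediately after a vowel → [β] by rule 2.
/l/ — not in any rule's target class → [l].
/i/ (between /l/ and /ɡ/): no rule targets it → [i].
/ɡ/ (between /i/ and /p/): immediately after a vowel, so rule 2 applies → [ɣ].
/p/ (between /ɡ/ and /u/) is in the target of rule 1 but the environment (immediately before a stressed vowel) is not met → [p].
/u/ (between /p/ and /k/) is unaffected → [u].
/k/ (between /u/ and /o/): immediately before a stressed vowel, so rule 1 applies → [kʰ].
/o/ stays [o].
/b/ (word-final) occurs immediately after a vowel → [β] by rule 2.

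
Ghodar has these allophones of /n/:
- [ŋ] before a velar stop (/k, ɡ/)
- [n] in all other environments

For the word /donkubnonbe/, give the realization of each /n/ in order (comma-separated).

[ŋ], [n], [n]

Occurrence 1 (position 3): before a velar stop → [ŋ].
Occurrence 2 (position 7): no conditioning environment matches → elsewhere allophone [n].
Occurrence 3 (position 9): no conditioning environment matches → elsewhere allophone [n].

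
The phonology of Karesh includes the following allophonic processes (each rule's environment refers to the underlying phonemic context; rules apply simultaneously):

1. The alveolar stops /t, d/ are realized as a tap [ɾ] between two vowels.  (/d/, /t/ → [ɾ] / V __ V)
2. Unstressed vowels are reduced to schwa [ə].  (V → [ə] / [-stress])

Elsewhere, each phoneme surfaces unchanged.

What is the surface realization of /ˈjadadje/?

/j/ (word-initial) is unaffected → [j].
/a/ (between /j/ and /d/): rule 2 targets it, but not in an unstressed syllable → unchanged [a].
/d/ (between /a/ and /a/): between two vowels, so rule 1 applies → [ɾ].
/a/ (between /d/ and /d/): in an unstressed syllable, so rule 2 applies → [ə].
/d/ (between /a/ and /j/): rule 1 targets it, but not between two vowels → unchanged [d].
/j/ (between /d/ and /e/) is unaffected → [j].
/e/ meets the environment for rule 2 (in an unstressed syllable) → [ə].

[ˈjaɾədjə]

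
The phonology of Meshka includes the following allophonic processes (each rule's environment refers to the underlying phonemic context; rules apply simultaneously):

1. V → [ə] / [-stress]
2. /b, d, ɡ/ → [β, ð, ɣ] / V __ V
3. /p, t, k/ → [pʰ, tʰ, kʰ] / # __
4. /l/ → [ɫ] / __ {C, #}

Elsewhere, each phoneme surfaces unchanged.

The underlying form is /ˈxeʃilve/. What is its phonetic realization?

/x/ stays [x].
/e/ (between /x/ and /ʃ/): rule 1 targets it, but not in an unstressed syllable → unchanged [e].
/ʃ/ — not in any rule's target class → [ʃ].
/i/ (between /ʃ/ and /l/) occurs in an unstressed syllable → [ə] by rule 1.
/l/ meets the environment for rule 4 (word-finally or immediately before a consonant) → [ɫ].
/v/ stays [v].
/e/ (word-final): in an unstressed syllable, so rule 1 applies → [ə].

[ˈxeʃəɫvə]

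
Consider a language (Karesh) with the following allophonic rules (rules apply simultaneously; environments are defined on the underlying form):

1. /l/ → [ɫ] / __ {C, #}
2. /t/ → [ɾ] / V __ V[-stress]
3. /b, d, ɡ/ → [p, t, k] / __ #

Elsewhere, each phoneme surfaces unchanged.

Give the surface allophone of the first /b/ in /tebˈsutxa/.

/b/ — between /e/ and /s/; rule 3 does not apply here → [b].

[b]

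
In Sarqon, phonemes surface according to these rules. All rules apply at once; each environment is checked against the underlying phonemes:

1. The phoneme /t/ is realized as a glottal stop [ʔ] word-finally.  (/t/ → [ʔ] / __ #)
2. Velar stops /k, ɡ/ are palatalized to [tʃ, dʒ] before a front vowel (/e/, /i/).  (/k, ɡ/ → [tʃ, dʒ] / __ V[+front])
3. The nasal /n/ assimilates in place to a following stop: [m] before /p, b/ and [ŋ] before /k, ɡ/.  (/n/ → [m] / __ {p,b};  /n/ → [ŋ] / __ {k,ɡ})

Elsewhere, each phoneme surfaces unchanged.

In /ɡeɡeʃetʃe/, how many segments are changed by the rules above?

Segments that undergo a rule: /ɡ/ → [dʒ] (rule 2); /ɡ/ → [dʒ] (rule 2).
All other segments surface unchanged.

2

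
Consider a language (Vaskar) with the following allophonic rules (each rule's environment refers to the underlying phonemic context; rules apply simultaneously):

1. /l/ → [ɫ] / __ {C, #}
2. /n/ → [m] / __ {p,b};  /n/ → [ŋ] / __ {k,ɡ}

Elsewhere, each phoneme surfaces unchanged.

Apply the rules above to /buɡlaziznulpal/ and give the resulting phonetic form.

[buɡlaziznuɫpaɫ]

/l/ (between /ɡ/ and /a/): rule 1 targets it, but not word-finally or immediately before a consonant → unchanged [l].
/n/ (between /z/ and /u/): rule 2 targets it, but not before a labial or velar stop → unchanged [n].
/l/ (between /u/ and /p/) occurs word-finally or immediately before a consonant → [ɫ] by rule 1.
/l/ — word-final, word-finally or immediately before a consonant — surfaces as [ɫ] (rule 1).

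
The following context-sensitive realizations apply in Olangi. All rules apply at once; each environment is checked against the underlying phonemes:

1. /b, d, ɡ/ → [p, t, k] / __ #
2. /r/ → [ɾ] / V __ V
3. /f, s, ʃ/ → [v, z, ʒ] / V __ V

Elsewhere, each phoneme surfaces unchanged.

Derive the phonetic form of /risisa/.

/r/ (word-initial) fails the environment for rule 2, so it stays [r].
/i/ — not in any rule's target class → [i].
/s/ (between /i/ and /i/) occurs between two vowels → [z] by rule 3.
/i/ — not in any rule's target class → [i].
/s/ (between /i/ and /a/): between two vowels, so rule 3 applies → [z].
/a/ (word-final) is unaffected → [a].

[riziza]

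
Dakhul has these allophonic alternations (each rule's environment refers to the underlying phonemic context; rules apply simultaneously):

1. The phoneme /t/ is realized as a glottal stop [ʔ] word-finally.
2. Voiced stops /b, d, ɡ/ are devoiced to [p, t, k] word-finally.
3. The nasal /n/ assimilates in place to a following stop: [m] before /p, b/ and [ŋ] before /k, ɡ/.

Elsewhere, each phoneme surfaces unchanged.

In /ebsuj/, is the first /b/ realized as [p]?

/b/ (between /e/ and /s/) fails the environment for rule 2, so it stays [b].
The actual realization is [b], not [p].

No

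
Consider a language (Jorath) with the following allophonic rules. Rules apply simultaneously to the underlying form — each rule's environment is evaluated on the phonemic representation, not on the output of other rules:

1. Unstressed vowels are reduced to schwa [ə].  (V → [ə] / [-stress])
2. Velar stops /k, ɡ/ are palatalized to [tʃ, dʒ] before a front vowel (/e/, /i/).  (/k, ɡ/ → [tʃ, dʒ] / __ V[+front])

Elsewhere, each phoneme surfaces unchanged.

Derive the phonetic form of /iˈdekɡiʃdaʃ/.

[əˈdekdʒəʃdəʃ]

/i/ meets the environment for rule 1 (in an unstressed syllable) → [ə].
/d/ stays [d].
/e/ (between /d/ and /k/) fails the environment for rule 1, so it stays [e].
/k/ — between /e/ and /ɡ/; rule 2 does not apply here → [k].
/ɡ/ — between /k/ and /i/, before a front vowel — surfaces as [dʒ] (rule 2).
/i/ (between /ɡ/ and /ʃ/): in an unstressed syllable, so rule 1 applies → [ə].
/ʃ/ stays [ʃ].
/d/ stays [d].
/a/ (between /d/ and /ʃ/) occurs in an unstressed syllable → [ə] by rule 1.
/ʃ/ stays [ʃ].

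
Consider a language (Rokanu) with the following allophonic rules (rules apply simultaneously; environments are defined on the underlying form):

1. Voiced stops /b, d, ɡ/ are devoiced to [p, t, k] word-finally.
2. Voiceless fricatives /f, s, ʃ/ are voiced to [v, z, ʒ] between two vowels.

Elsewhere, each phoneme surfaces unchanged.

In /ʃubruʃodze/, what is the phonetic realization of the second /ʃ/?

[ʒ]

/ʃ/ meets the environment for rule 2 (between two vowels) → [ʒ].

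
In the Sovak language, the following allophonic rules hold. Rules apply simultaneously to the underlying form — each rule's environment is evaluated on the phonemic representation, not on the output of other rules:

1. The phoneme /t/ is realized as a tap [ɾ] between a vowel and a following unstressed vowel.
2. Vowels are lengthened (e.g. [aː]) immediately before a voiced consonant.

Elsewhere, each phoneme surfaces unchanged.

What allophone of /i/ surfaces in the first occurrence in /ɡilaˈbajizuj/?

Rule 2 applies to /i/ (between /ɡ/ and /l/: before a voiced consonant) → [iː].

[iː]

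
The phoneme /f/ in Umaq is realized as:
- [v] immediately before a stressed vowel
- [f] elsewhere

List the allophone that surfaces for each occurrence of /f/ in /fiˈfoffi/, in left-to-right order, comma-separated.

Occurrence 1 (position 1): no conditioning environment matches → elsewhere allophone [f].
Occurrence 2 (position 3): immediately before a stressed vowel → [v].
Occurrence 3 (position 5): no conditioning environment matches → elsewhere allophone [f].
Occurrence 4 (position 6): no conditioning environment matches → elsewhere allophone [f].

[f], [v], [f], [f]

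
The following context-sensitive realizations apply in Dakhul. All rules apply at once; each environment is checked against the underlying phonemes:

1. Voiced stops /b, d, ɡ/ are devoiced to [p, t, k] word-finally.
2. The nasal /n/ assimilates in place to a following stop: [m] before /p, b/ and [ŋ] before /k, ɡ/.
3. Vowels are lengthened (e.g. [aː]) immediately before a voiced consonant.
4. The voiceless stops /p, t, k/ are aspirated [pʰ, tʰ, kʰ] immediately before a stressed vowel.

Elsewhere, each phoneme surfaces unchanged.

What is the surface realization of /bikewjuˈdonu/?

/b/ (word-initial) fails the environment for rule 1, so it stays [b].
/i/ — between /b/ and /k/; rule 3 does not apply here → [i].
/k/ (between /i/ and /e/): rule 4 targets it, but not immediately before a stressed vowel → unchanged [k].
/e/ (between /k/ and /w/) occurs before a voiced consonant → [eː] by rule 3.
Rule 3 applies to /u/ (between /j/ and /d/: before a voiced consonant) → [uː].
/d/ (between /u/ and /o/) is in the target of rule 1 but the environment (word-finally) is not met → [d].
/o/ — between /d/ and /n/, before a voiced consonant — surfaces as [oː] (rule 3).
/n/ (between /o/ and /u/) fails the environment for rule 2, so it stays [n].
/u/ (word-final) fails the environment for rule 3, so it stays [u].

[bikeːwjuːˈdoːnu]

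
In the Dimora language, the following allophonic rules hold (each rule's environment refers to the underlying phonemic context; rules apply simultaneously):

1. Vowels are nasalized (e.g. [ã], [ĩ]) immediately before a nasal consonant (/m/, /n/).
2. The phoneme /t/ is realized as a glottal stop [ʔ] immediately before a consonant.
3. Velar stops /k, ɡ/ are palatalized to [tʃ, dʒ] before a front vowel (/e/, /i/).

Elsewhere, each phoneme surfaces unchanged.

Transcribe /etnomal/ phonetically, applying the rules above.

[eʔnõmal]

/e/ — word-initial; rule 1 does not apply here → [e].
Rule 2 applies to /t/ (between /e/ and /n/: immediately before a consonant) → [ʔ].
Rule 1 applies to /o/ (between /n/ and /m/: before a nasal consonant) → [õ].
/a/ — between /m/ and /l/; rule 1 does not apply here → [a].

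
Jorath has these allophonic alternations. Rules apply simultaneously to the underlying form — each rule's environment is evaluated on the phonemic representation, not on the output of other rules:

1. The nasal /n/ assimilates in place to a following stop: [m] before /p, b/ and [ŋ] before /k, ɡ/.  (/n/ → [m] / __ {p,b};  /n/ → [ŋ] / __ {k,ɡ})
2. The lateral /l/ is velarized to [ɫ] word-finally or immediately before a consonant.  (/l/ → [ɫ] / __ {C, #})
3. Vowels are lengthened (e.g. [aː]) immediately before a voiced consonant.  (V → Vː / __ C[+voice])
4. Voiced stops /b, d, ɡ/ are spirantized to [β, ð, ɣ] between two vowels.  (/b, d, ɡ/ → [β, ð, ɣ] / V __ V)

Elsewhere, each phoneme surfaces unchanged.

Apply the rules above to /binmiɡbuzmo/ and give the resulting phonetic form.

[biːnmiːɡbuːzmo]

/b/ — word-initial; rule 4 does not apply here → [b].
/i/ — between /b/ and /n/, before a voiced consonant — surfaces as [iː] (rule 3).
/n/ — between /i/ and /m/; rule 1 does not apply here → [n].
/m/ stays [m].
/i/ (between /m/ and /ɡ/) occurs before a voiced consonant → [iː] by rule 3.
/ɡ/ (between /i/ and /b/) fails the environment for rule 4, so it stays [ɡ].
/b/ (between /ɡ/ and /u/): rule 4 targets it, but not between two vowels → unchanged [b].
/u/ (between /b/ and /z/): before a voiced consonant, so rule 3 applies → [uː].
/z/ (between /u/ and /m/): no rule targets it → [z].
/m/ (between /z/ and /o/): no rule targets it → [m].
/o/ — word-final; rule 3 does not apply here → [o].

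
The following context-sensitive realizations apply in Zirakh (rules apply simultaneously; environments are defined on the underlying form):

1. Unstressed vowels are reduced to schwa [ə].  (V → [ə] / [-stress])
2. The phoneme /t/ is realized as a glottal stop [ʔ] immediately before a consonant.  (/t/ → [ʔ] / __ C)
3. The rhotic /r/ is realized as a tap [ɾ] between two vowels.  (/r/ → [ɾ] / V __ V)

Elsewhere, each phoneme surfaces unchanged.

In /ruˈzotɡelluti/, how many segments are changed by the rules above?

5

Segments that undergo a rule: /u/ → [ə] (rule 1); /t/ → [ʔ] (rule 2); /e/ → [ə] (rule 1); /u/ → [ə] (rule 1); /i/ → [ə] (rule 1).
All other segments surface unchanged.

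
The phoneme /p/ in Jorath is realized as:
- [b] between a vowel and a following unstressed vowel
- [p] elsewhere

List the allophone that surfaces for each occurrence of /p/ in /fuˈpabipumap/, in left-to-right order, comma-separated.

Occurrence 1 (position 3): no conditioning environment matches → elsewhere allophone [p].
Occurrence 2 (position 7): between a vowel and a following unstressed vowel → [b].
Occurrence 3 (position 11): no conditioning environment matches → elsewhere allophone [p].

[p], [b], [p]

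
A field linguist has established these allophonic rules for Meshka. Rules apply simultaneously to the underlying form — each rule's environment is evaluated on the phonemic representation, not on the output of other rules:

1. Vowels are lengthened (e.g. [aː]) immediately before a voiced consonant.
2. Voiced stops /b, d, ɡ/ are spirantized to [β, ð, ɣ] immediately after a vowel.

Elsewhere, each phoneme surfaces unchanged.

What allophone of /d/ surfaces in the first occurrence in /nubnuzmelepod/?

Rule 2 applies to /d/ (word-final: immediately after a vowel) → [ð].

[ð]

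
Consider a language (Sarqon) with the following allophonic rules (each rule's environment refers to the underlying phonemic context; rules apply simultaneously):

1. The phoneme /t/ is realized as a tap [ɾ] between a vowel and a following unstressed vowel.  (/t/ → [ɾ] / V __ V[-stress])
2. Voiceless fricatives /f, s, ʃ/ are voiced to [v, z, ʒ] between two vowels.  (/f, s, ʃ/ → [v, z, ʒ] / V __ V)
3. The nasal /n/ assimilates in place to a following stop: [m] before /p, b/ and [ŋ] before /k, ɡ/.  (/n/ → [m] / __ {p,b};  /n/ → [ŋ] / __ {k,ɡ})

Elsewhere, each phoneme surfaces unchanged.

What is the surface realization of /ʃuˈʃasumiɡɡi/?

/ʃ/ (word-initial): rule 2 targets it, but not between two vowels → unchanged [ʃ].
/u/ stays [u].
/ʃ/ — between /u/ and /a/, between two vowels — surfaces as [ʒ] (rule 2).
/a/ (between /ʃ/ and /s/) is unaffected → [a].
/s/ meets the environment for rule 2 (between two vowels) → [z].
/u/ (between /s/ and /m/) is unaffected → [u].
/m/ — not in any rule's target class → [m].
/i/ (between /m/ and /ɡ/) is unaffected → [i].
/ɡ/ (between /i/ and /ɡ/): no rule targets it → [ɡ].
/ɡ/ (between /ɡ/ and /i/): no rule targets it → [ɡ].
/i/ (word-final) is unaffected → [i].

[ʃuˈʒazumiɡɡi]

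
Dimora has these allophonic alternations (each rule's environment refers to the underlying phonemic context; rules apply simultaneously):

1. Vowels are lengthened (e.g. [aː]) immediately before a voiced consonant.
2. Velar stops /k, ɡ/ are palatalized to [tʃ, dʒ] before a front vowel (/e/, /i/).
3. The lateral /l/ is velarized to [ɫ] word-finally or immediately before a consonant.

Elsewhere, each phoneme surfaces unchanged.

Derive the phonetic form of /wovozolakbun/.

/w/ (word-initial): no rule targets it → [w].
/o/ (between /w/ and /v/): before a voiced consonant, so rule 1 applies → [oː].
/v/ stays [v].
/o/ (between /v/ and /z/) occurs before a voiced consonant → [oː] by rule 1.
/z/ (between /o/ and /o/) is unaffected → [z].
/o/ (between /z/ and /l/) occurs before a voiced consonant → [oː] by rule 1.
/l/ — between /o/ and /a/; rule 3 does not apply here → [l].
/a/ (between /l/ and /k/) is in the target of rule 1 but the environment (before a voiced consonant) is not met → [a].
/k/ — between /a/ and /b/; rule 2 does not apply here → [k].
/b/ (between /k/ and /u/) is unaffected → [b].
/u/ meets the environment for rule 1 (before a voiced consonant) → [uː].
/n/ — not in any rule's target class → [n].

[woːvoːzoːlakbuːn]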